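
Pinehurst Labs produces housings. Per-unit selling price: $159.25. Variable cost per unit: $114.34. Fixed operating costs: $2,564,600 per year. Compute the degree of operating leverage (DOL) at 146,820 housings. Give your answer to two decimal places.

1.64

Contribution at this volume is 146,820 × $44.91 = $6,593,686.20.
Operating income = contribution − fixed costs = $6,593,686.20 − $2,564,600 = $4,029,086.20.
So DOL = total CM / EBIT = $6,593,686.20 / $4,029,086.20 = 1.6365.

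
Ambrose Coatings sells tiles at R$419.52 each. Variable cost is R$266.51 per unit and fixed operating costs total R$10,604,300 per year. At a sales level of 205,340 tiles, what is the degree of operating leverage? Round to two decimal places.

1.51

Contribution at this volume is 205,340 × R$153.01 = R$31,419,073.40.
Subtracting fixed costs: EBIT = R$31,419,073.40 − R$10,604,300 = R$20,814,773.40.
DOL = contribution ÷ EBIT = R$31,419,073.40 ÷ R$20,814,773.40 = 1.5095.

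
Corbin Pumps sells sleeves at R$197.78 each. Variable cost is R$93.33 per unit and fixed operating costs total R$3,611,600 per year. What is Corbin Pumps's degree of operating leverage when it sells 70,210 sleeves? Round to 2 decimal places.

Contribution at this volume is 70,210 × R$104.45 = R$7,333,434.50.
Subtracting fixed costs: EBIT = R$7,333,434.50 − R$3,611,600 = R$3,721,834.50.
So DOL = total CM / EBIT = R$7,333,434.50 / R$3,721,834.50 = 1.9704.

1.97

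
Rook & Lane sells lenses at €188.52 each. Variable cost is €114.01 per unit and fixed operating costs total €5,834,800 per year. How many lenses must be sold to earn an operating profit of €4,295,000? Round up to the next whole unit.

135,953 lenses

Each unit contributes €188.52 − €114.01 = €74.51.
Units = (FC + target) / CM = (€5,834,800 + €4,295,000) / €74.51 = 135,952.22, so 135,953 lenses.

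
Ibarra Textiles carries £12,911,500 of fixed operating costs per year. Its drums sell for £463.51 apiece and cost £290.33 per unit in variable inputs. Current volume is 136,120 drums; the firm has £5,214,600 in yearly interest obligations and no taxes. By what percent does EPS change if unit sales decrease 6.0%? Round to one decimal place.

At 136,120 units, contribution = 136,120 × £173.18 = £23,573,261.60.
Operating income = contribution − fixed costs = £23,573,261.60 − £12,911,500 = £10,661,761.60.
Interest = £5,214,600.00, so EBIT − I = £5,447,161.60.
DCL = total CM / (EBIT − I) = £23,573,261.60 / £5,447,161.60 = 4.3276.
%ΔEPS = DCL × %ΔSales = 4.3276 × -6.0% = -26.0%.

-26.0%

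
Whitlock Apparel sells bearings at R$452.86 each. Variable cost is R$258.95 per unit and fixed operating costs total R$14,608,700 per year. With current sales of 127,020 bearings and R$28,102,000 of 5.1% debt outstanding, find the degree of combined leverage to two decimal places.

2.87

Total contribution margin = 127,020 × R$193.91 = R$24,630,448.20.
Operating income = contribution − fixed costs = R$24,630,448.20 − R$14,608,700 = R$10,021,748.20. Interest = R$1,433,202.00.
DOL = R$24,630,448.20 ÷ R$10,021,748.20 = 2.4577; DFL = R$10,021,748.20 ÷ R$8,588,546.20 = 1.1669.
DCL = DOL × DFL = 2.4577 × 1.1669 = 2.8679.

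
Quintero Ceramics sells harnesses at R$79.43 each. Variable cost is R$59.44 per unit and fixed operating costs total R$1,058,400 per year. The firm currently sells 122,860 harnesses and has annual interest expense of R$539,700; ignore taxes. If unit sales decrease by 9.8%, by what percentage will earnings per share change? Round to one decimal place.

At 122,860 units, contribution = 122,860 × R$19.99 = R$2,455,971.40.
Subtracting fixed costs: EBIT = R$2,455,971.40 − R$1,058,400 = R$1,397,571.40.
After interest of R$539,700.00, pre-tax earnings = R$857,871.40.
Degree of combined leverage = contribution ÷ (EBIT − I) = R$2,455,971.40 ÷ R$857,871.40 = 2.8629.
EPS therefore changes by 2.8629 × (-9.8%) = -28.1%.

-28.1%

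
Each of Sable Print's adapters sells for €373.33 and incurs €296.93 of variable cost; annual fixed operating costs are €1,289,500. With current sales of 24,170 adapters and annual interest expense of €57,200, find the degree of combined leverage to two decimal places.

3.69

Total contribution margin = 24,170 × €76.40 = €1,846,588.00.
Subtracting fixed costs: EBIT = €1,846,588.00 − €1,289,500 = €557,088.00. Interest = €57,200.00.
DOL = €1,846,588.00 ÷ €557,088.00 = 3.3147; DFL = €557,088.00 ÷ €499,888.00 = 1.1144.
Combined leverage = 3.3147 × 1.1144 = 3.6939.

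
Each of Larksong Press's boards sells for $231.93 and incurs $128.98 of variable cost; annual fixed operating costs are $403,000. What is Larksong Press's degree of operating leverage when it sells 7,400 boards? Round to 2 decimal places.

Total contribution margin = 7,400 × $102.95 = $761,830.00.
Operating income = contribution − fixed costs = $761,830.00 − $403,000 = $358,830.00.
DOL = contribution ÷ EBIT = $761,830.00 ÷ $358,830.00 = 2.1231.

2.12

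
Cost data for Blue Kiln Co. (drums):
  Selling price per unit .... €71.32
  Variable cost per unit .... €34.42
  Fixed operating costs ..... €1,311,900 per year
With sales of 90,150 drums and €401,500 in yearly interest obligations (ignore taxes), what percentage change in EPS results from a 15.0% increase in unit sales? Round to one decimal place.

+30.9%

At 90,150 units, contribution = 90,150 × €36.90 = €3,326,535.00.
EBIT = €3,326,535.00 − €1,311,900 = €2,014,635.00.
Interest = €401,500.00, so EBIT − I = €1,613,135.00.
DCL = total CM / (EBIT − I) = €3,326,535.00 / €1,613,135.00 = 2.0622.
EPS therefore changes by 2.0622 × (+15.0%) = +30.9%.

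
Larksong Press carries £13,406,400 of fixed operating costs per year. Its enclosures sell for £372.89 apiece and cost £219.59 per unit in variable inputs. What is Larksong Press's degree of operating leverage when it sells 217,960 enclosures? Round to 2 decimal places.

Contribution at this volume is 217,960 × £153.30 = £33,413,268.00.
EBIT = £33,413,268.00 − £13,406,400 = £20,006,868.00.
So DOL = total CM / EBIT = £33,413,268.00 / £20,006,868.00 = 1.6701.

1.67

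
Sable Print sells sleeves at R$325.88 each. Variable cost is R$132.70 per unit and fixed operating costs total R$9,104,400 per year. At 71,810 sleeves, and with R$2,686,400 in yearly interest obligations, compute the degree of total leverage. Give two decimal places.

6.66

At 71,810 units, contribution = 71,810 × R$193.18 = R$13,872,255.80.
Subtracting fixed costs: EBIT = R$13,872,255.80 − R$9,104,400 = R$4,767,855.80. Interest = R$2,686,400.00.
DOL = R$13,872,255.80 ÷ R$4,767,855.80 = 2.9095; DFL = R$4,767,855.80 ÷ R$2,081,455.80 = 2.2906.
Combined leverage = 2.9095 × 2.2906 = 6.6645.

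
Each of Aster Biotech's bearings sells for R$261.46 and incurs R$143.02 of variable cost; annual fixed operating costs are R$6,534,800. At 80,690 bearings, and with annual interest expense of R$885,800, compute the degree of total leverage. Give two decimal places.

4.47

Contribution at this volume is 80,690 × R$118.44 = R$9,556,923.60.
EBIT = R$9,556,923.60 − R$6,534,800 = R$3,022,123.60. Interest = R$885,800.00, so EBIT − I = R$2,136,323.60.
Degree of total leverage = total CM / (EBIT − interest) = R$9,556,923.60 / R$2,136,323.60 = 4.4735.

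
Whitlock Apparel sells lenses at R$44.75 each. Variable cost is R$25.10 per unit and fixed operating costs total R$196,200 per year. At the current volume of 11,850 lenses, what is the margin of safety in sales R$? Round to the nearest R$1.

Contribution margin per unit = R$44.75 − R$25.10 = R$19.65. Break-even units = R$196,200 ÷ R$19.65 = 9,984.73; break-even revenue = 9,984.73 × R$44.75 = R$446,816.79.
Current sales = 11,850 × R$44.75 = R$530,287.50.
Margin of safety = R$530,287.50 − R$446,816.79 = R$83,471.

R$83,471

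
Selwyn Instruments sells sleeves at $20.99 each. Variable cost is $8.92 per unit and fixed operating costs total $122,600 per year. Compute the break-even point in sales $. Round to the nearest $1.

$213,204

Contribution margin per unit = $20.99 − $8.92 = $12.07, a CM ratio of $12.07 ÷ $20.99 = 0.5750.
Break-even sales = FC ÷ CM ratio = $122,600 × $20.99 / $12.07 = $213,204.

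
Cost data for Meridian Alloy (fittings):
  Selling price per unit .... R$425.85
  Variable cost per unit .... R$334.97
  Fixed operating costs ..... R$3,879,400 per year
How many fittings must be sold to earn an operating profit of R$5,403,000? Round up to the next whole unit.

Contribution margin per unit = R$425.85 − R$334.97 = R$90.88.
Required volume = (fixed costs + target profit) ÷ CM = (R$3,879,400 + R$5,403,000) ÷ R$90.88 = 102,139.08, so 102,140 fittings.

102,140 fittings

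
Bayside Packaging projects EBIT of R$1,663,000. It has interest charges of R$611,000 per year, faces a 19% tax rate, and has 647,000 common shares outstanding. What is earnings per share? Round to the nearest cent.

Pre-tax income = R$1,663,000 − R$611,000.00 = R$1,052,000.00.
Net income = R$1,052,000.00 × (1 − 0.19) = R$852,120.00.
EPS = R$852,120.00 ÷ 647,000 = R$1.32.

R$1.32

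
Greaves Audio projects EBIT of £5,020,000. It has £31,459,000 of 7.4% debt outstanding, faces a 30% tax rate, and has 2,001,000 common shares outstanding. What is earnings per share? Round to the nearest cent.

Pre-tax income = £5,020,000 − £2,327,966.00 = £2,692,034.00.
Net income = £2,692,034.00 × (1 − 0.30) = £1,884,423.80.
EPS = £1,884,423.80 ÷ 2,001,000 = £0.94.

£0.94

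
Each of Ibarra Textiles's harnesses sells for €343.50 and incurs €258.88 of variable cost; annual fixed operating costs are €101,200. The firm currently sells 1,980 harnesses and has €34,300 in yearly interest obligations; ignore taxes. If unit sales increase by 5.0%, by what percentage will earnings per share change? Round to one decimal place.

+26.1%

Contribution at this volume is 1,980 × €84.62 = €167,547.60.
EBIT = €167,547.60 − €101,200 = €66,347.60.
Interest = €34,300.00, so EBIT − I = €32,047.60.
DCL = total CM / (EBIT − I) = €167,547.60 / €32,047.60 = 5.2281.
EPS therefore changes by 5.2281 × (+5.0%) = +26.1%.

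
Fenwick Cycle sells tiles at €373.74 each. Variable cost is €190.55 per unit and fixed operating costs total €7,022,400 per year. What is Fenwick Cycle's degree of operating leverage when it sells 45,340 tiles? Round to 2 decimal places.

6.47

Total contribution margin = 45,340 × €183.19 = €8,305,834.60.
EBIT = €8,305,834.60 − €7,022,400 = €1,283,434.60.
So DOL = total CM / EBIT = €8,305,834.60 / €1,283,434.60 = 6.4716.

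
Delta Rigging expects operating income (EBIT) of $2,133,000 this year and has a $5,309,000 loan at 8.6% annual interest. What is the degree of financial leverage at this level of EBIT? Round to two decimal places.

1.27

Interest = $456,574.00.
DFL = EBIT ÷ (EBIT − I) = $2,133,000 ÷ ($2,133,000 − $456,574.00) = $2,133,000 ÷ $1,676,426.00 = 1.2723.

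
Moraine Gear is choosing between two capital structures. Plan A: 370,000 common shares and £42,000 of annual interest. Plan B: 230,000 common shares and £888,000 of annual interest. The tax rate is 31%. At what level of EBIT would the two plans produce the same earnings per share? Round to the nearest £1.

£2,277,857

At indifference, (EBIT − 42,000)(1 − t)/370,000 = (EBIT − 888,000)(1 − t)/230,000.
Cancelling (1 − t) and cross-multiplying: 230,000·(EBIT − 42,000) = 370,000·(EBIT − 888,000).
EBIT × (370,000 − 230,000) = 888,000 × 370,000 − 42,000 × 230,000 = 318,900,000,000, so EBIT = 318,900,000,000 ÷ 140,000 = 2,277,857.14.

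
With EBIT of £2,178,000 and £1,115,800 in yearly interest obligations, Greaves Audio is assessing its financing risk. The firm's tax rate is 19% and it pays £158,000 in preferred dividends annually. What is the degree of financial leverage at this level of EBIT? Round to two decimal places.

2.51

Interest = £1,115,800.00.
Preferred dividends grossed up pre-tax: £158,000 / (1 − 0.19) = £195,061.73.
DFL = EBIT ÷ [EBIT − I − D_p/(1−t)] = £2,178,000 ÷ [£2,178,000 − £1,115,800.00 − £195,061.73] = £2,178,000 ÷ £867,138.27 = 2.5117.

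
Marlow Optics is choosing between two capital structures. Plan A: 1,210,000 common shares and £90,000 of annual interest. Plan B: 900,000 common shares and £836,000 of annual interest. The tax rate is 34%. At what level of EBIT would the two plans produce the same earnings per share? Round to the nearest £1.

£3,001,806

At indifference, (EBIT − 90,000)(1 − t)/1,210,000 = (EBIT − 836,000)(1 − t)/900,000.
Cancelling (1 − t) and cross-multiplying: 900,000·(EBIT − 90,000) = 1,210,000·(EBIT − 836,000).
EBIT × (1,210,000 − 900,000) = 836,000 × 1,210,000 − 90,000 × 900,000 = 930,560,000,000, so EBIT = 930,560,000,000 ÷ 310,000 = 3,001,806.45.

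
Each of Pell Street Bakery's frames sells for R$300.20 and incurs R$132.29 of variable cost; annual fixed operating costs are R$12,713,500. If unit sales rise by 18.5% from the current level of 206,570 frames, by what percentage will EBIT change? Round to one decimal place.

Total contribution margin = 206,570 × R$167.91 = R$34,685,168.70.
EBIT = R$34,685,168.70 − R$12,713,500 = R$21,971,668.70.
Degree of operating leverage = R$34,685,168.70 / R$21,971,668.70 = 1.5786.
%ΔEBIT = DOL × %ΔSales = 1.5786 × +18.5% = +29.2%.

+29.2%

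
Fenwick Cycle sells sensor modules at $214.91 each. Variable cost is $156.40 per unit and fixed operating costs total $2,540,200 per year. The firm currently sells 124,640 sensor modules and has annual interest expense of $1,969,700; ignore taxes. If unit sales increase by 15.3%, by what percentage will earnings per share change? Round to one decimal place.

Contribution at this volume is 124,640 × $58.51 = $7,292,686.40.
Subtracting fixed costs: EBIT = $7,292,686.40 − $2,540,200 = $4,752,486.40.
Interest = $1,969,700.00, so EBIT − I = $2,782,786.40.
Degree of combined leverage = contribution ÷ (EBIT − I) = $7,292,686.40 ÷ $2,782,786.40 = 2.6206.
%ΔEPS = DCL × %ΔSales = 2.6206 × +15.3% = +40.1%.

+40.1%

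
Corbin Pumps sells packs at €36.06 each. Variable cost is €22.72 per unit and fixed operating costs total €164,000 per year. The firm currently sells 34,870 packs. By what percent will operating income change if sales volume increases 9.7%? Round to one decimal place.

Contribution at this volume is 34,870 × €13.34 = €465,165.80.
Operating income = contribution − fixed costs = €465,165.80 − €164,000 = €301,165.80.
DOL = contribution ÷ EBIT = €465,165.80 ÷ €301,165.80 = 1.5446.
%ΔEBIT = DOL × %ΔSales = 1.5446 × +9.7% = +15.0%.

+15.0%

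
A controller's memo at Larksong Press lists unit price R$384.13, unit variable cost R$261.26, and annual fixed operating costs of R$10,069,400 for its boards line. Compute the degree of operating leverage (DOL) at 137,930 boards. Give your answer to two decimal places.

2.46

Total contribution margin = 137,930 × R$122.87 = R$16,947,459.10.
EBIT = R$16,947,459.10 − R$10,069,400 = R$6,878,059.10.
Degree of operating leverage = R$16,947,459.10 / R$6,878,059.10 = 2.4640.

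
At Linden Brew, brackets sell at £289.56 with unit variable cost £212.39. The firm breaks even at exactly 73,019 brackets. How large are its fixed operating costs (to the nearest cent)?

Contribution margin per unit = £289.56 − £212.39 = £77.17.
Fixed costs = break-even units × CM = 73,019 × £77.17 = £5,634,876.23.

£5,634,876.23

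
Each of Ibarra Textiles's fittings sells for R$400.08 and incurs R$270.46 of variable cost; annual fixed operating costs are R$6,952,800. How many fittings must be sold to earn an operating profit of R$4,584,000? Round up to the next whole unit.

89,005 fittings

Each unit contributes R$400.08 − R$270.46 = R$129.62.
Required volume = (fixed costs + target profit) ÷ CM = (R$6,952,800 + R$4,584,000) ÷ R$129.62 = 89,004.78, so 89,005 fittings.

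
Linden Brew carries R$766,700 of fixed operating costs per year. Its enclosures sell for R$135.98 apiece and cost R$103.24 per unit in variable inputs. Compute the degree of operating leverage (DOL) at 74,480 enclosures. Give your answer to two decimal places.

Contribution at this volume is 74,480 × R$32.74 = R$2,438,475.20.
Operating income = contribution − fixed costs = R$2,438,475.20 − R$766,700 = R$1,671,775.20.
Degree of operating leverage = R$2,438,475.20 / R$1,671,775.20 = 1.4586.

1.46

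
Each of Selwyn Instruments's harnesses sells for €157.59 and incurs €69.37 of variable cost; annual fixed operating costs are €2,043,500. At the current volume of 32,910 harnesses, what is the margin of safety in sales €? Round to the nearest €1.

Unit CM = price − variable cost = €157.59 − €69.37 = €88.22. Break-even units = €2,043,500 ÷ €88.22 = 23,163.68; break-even revenue = 23,163.68 × €157.59 = €3,650,364.60.
Current sales = 32,910 × €157.59 = €5,186,286.90.
Margin of safety = €5,186,286.90 − €3,650,364.60 = €1,535,922.

€1,535,922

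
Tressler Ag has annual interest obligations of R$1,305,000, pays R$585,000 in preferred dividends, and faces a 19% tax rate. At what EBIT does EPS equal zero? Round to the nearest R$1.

R$2,027,222

Grossing the preferred dividend up to pre-tax terms: R$585,000 / (1 − 0.19) = R$722,222.22.
Financial break-even EBIT = interest + D_p ÷ (1 − t) = R$1,305,000 + R$722,222.22 = R$2,027,222.22.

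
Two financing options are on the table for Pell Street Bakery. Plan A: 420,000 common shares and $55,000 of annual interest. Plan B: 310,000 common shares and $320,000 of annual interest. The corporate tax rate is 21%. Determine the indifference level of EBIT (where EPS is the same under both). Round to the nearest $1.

$1,066,818

At indifference, (EBIT − 55,000)(1 − t)/420,000 = (EBIT − 320,000)(1 − t)/310,000.
Cancelling (1 − t) and cross-multiplying: 310,000·(EBIT − 55,000) = 420,000·(EBIT − 320,000).
Solving, EBIT = (320,000·420,000 − 55,000·310,000) / (420,000 − 310,000) = 117,350,000,000 / 110,000 = 1,066,818.18.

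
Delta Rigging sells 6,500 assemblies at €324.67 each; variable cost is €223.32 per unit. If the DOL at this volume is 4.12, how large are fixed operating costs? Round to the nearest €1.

At 6,500 units, contribution = 6,500 × €101.35 = €658,775.00.
Since DOL = CM ÷ EBIT, EBIT = €658,775.00 ÷ 4.12 = €159,896.84.
And FC = contribution − EBIT = €658,775.00 − €159,896.84 = €498,878.

€498,878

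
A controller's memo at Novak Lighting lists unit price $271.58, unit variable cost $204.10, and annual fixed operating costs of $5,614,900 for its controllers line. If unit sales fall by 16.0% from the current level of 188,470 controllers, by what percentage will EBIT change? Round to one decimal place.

At 188,470 units, contribution = 188,470 × $67.48 = $12,717,955.60.
EBIT = $12,717,955.60 − $5,614,900 = $7,103,055.60.
Degree of operating leverage = $12,717,955.60 / $7,103,055.60 = 1.7905.
So EBIT moves 1.7905 × (-16.0%) = -28.6%.

-28.6%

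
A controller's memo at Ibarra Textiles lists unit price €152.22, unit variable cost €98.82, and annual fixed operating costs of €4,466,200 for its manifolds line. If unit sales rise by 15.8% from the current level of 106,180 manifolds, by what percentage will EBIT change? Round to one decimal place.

+74.4%

Total contribution margin = 106,180 × €53.40 = €5,670,012.00.
Subtracting fixed costs: EBIT = €5,670,012.00 − €4,466,200 = €1,203,812.00.
Degree of operating leverage = €5,670,012.00 / €1,203,812.00 = 4.7100.
So EBIT moves 4.7100 × (+15.8%) = +74.4%.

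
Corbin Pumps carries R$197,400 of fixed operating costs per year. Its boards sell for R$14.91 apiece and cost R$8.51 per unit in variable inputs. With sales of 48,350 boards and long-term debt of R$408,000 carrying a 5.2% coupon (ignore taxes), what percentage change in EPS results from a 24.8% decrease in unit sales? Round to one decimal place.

Total contribution margin = 48,350 × R$6.40 = R$309,440.00.
Subtracting fixed costs: EBIT = R$309,440.00 − R$197,400 = R$112,040.00.
After interest of R$21,216.00, pre-tax earnings = R$90,824.00.
DCL = total CM / (EBIT − I) = R$309,440.00 / R$90,824.00 = 3.4070.
%ΔEPS = DCL × %ΔSales = 3.4070 × -24.8% = -84.5%.

-84.5%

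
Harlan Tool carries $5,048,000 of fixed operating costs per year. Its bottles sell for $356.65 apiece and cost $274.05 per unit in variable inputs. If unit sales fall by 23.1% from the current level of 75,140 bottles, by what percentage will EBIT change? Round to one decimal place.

Contribution at this volume is 75,140 × $82.60 = $6,206,564.00.
Subtracting fixed costs: EBIT = $6,206,564.00 − $5,048,000 = $1,158,564.00.
Degree of operating leverage = $6,206,564.00 / $1,158,564.00 = 5.3571.
Operating income changes by 5.3571 × -23.1% = -123.7%.

-123.7%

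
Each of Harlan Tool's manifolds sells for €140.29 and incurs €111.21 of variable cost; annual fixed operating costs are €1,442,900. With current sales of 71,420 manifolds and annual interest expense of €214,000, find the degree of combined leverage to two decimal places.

At 71,420 units, contribution = 71,420 × €29.08 = €2,076,893.60.
EBIT = €2,076,893.60 − €1,442,900 = €633,993.60. Interest = €214,000.00, so EBIT − I = €419,993.60.
Degree of total leverage = total CM / (EBIT − interest) = €2,076,893.60 / €419,993.60 = 4.9451.

4.95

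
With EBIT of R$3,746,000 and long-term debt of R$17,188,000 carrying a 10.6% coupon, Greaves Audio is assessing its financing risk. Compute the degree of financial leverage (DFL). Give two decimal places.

1.95

Interest = R$1,821,928.00.
DFL = EBIT ÷ (EBIT − I) = R$3,746,000 ÷ (R$3,746,000 − R$1,821,928.00) = R$3,746,000 ÷ R$1,924,072.00 = 1.9469.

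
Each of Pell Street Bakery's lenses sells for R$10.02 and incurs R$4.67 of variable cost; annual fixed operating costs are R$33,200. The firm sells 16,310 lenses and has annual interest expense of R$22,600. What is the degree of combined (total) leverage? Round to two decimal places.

At 16,310 units, contribution = 16,310 × R$5.35 = R$87,258.50.
Operating income = contribution − fixed costs = R$87,258.50 − R$33,200 = R$54,058.50. Interest = R$22,600.00, so EBIT − I = R$31,458.50.
DCL = contribution ÷ (EBIT − I) = R$87,258.50 ÷ R$31,458.50 = 2.7738.

2.77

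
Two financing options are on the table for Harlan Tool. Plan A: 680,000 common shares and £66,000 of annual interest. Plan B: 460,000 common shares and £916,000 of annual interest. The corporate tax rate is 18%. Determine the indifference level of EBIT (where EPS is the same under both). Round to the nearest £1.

£2,693,273

Set EPS_A = EPS_B: (EBIT − £66,000)(1 − 0.18) ÷ 680,000 = (EBIT − £916,000)(1 − 0.18) ÷ 460,000.
The (1 − t) factor cancels: (EBIT − 66,000) × 460,000 = (EBIT − 916,000) × 680,000.
Solving, EBIT = (916,000·680,000 − 66,000·460,000) / (680,000 − 460,000) = 592,520,000,000 / 220,000 = 2,693,272.73.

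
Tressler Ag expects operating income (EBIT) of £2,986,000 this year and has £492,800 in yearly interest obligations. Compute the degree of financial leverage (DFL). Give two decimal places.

1.20

Interest = £492,800.00.
Degree of financial leverage = EBIT / (EBIT − interest) = £2,986,000 / £2,493,200.00 = 1.1977.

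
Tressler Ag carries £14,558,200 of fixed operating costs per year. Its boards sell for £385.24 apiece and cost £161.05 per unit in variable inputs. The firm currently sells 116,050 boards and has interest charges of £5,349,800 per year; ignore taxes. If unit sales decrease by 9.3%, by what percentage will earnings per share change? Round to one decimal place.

-39.6%

Total contribution margin = 116,050 × £224.19 = £26,017,249.50.
EBIT = £26,017,249.50 − £14,558,200 = £11,459,049.50.
After interest of £5,349,800.00, pre-tax earnings = £6,109,249.50.
Degree of combined leverage = contribution ÷ (EBIT − I) = £26,017,249.50 ÷ £6,109,249.50 = 4.2587.
%ΔEPS = DCL × %ΔSales = 4.2587 × -9.3% = -39.6%.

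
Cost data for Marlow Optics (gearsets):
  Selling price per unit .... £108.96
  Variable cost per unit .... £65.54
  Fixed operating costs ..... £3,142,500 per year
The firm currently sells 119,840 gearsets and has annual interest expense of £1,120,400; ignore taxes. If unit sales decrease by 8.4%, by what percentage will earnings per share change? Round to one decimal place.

Contribution at this volume is 119,840 × £43.42 = £5,203,452.80.
EBIT = £5,203,452.80 − £3,142,500 = £2,060,952.80.
After interest of £1,120,400.00, pre-tax earnings = £940,552.80.
Degree of combined leverage = contribution ÷ (EBIT − I) = £5,203,452.80 ÷ £940,552.80 = 5.5323.
%ΔEPS = DCL × %ΔSales = 5.5323 × -8.4% = -46.5%.

-46.5%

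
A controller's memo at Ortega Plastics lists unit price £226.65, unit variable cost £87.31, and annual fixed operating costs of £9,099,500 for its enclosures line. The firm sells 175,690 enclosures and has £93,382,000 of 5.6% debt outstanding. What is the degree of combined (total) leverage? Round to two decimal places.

Contribution at this volume is 175,690 × £139.34 = £24,480,644.60.
Subtracting fixed costs: EBIT = £24,480,644.60 − £9,099,500 = £15,381,144.60. Interest = £5,229,392.00.
DOL = £24,480,644.60 ÷ £15,381,144.60 = 1.5916; DFL = £15,381,144.60 ÷ £10,151,752.60 = 1.5151.
DCL = DOL × DFL = 1.5916 × 1.5151 = 2.4114.

2.41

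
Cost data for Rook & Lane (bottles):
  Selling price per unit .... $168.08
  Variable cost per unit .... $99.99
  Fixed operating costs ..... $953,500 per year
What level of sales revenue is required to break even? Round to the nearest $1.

CM per unit = $168.08 − $99.99 = $68.09; CM ratio = $68.09 / $168.08 = 0.4051.
Break-even revenue = fixed costs × price ÷ CM = $953,500 × $168.08 ÷ $68.09 = $2,353,712.

$2,353,712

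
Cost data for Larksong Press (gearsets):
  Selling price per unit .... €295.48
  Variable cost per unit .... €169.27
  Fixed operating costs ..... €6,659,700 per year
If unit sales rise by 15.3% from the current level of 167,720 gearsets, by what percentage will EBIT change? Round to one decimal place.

+22.3%

Total contribution margin = 167,720 × €126.21 = €21,167,941.20.
EBIT = €21,167,941.20 − €6,659,700 = €14,508,241.20.
So DOL = total CM / EBIT = €21,167,941.20 / €14,508,241.20 = 1.4590.
%ΔEBIT = DOL × %ΔSales = 1.4590 × +15.3% = +22.3%.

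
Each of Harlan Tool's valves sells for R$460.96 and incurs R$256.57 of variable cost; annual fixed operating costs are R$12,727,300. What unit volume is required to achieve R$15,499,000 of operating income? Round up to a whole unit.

138,101 valves

Each unit contributes R$460.96 − R$256.57 = R$204.39.
Need Q such that Q × R$204.39 − R$12,727,300 = R$15,499,000, i.e. Q = R$28,226,300 / R$204.39 = 138,100.20 → 138,101.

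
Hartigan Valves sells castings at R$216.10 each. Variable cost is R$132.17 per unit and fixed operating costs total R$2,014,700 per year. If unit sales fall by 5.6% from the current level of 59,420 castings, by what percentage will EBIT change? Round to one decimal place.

-9.4%

Contribution at this volume is 59,420 × R$83.93 = R$4,987,120.60.
Subtracting fixed costs: EBIT = R$4,987,120.60 − R$2,014,700 = R$2,972,420.60.
Degree of operating leverage = R$4,987,120.60 / R$2,972,420.60 = 1.6778.
Operating income changes by 1.6778 × -5.6% = -9.4%.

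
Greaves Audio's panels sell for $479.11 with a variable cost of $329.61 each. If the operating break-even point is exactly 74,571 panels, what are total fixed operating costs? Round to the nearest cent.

Each unit contributes $479.11 − $329.61 = $149.50.
Since BE = FC / CM, FC = 74,571 × $149.50 = $11,148,364.50.

$11,148,364.50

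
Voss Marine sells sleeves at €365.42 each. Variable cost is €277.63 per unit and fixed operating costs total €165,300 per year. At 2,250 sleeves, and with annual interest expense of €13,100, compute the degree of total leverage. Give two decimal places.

Total contribution margin = 2,250 × €87.79 = €197,527.50.
EBIT = €197,527.50 − €165,300 = €32,227.50. Interest = €13,100.00, so EBIT − I = €19,127.50.
DCL = contribution ÷ (EBIT − I) = €197,527.50 ÷ €19,127.50 = 10.3269.

10.33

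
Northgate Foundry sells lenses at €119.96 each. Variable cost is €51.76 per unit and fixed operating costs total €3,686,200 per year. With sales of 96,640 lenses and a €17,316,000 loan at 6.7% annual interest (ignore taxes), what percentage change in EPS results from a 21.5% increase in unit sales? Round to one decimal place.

+81.2%

Total contribution margin = 96,640 × €68.20 = €6,590,848.00.
Operating income = contribution − fixed costs = €6,590,848.00 − €3,686,200 = €2,904,648.00.
Interest = €1,160,172.00, so EBIT − I = €1,744,476.00.
Degree of combined leverage = contribution ÷ (EBIT − I) = €6,590,848.00 ÷ €1,744,476.00 = 3.7781.
EPS therefore changes by 3.7781 × (+21.5%) = +81.2%.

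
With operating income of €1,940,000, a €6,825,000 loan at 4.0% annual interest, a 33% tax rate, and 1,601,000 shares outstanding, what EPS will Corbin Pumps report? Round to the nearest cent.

Interest = €273,000.00, so EBT = €1,940,000 − €273,000.00 = €1,667,000.00.
Net income = €1,667,000.00 × (1 − 0.33) = €1,116,890.00.
EPS = €1,116,890.00 ÷ 1,601,000 = €0.70.

€0.70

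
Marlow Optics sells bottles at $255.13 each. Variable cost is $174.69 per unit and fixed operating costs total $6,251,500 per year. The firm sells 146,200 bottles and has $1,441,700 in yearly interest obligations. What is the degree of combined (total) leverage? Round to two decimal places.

At 146,200 units, contribution = 146,200 × $80.44 = $11,760,328.00.
Operating income = contribution − fixed costs = $11,760,328.00 − $6,251,500 = $5,508,828.00. Interest = $1,441,700.00, so EBIT − I = $4,067,128.00.
DCL = contribution ÷ (EBIT − I) = $11,760,328.00 ÷ $4,067,128.00 = 2.8916.

2.89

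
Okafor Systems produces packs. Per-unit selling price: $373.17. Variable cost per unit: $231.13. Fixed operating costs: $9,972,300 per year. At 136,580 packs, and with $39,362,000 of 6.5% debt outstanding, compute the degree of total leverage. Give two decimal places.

2.82

Contribution at this volume is 136,580 × $142.04 = $19,399,823.20.
Operating income = contribution − fixed costs = $19,399,823.20 − $9,972,300 = $9,427,523.20. Interest = $2,558,530.00.
DOL = $19,399,823.20 ÷ $9,427,523.20 = 2.0578; DFL = $9,427,523.20 ÷ $6,868,993.20 = 1.3725.
Combined leverage = 2.0578 × 1.3725 = 2.8243.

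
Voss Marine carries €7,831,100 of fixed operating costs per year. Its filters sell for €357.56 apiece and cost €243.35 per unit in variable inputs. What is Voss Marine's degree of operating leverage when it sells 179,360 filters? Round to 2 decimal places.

Contribution at this volume is 179,360 × €114.21 = €20,484,705.60.
EBIT = €20,484,705.60 − €7,831,100 = €12,653,605.60.
So DOL = total CM / EBIT = €20,484,705.60 / €12,653,605.60 = 1.6189.

1.62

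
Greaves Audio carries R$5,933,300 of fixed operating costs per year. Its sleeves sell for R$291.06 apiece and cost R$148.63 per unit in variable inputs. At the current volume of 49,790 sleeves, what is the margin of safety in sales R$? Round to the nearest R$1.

R$2,367,000

Each unit contributes R$291.06 − R$148.63 = R$142.43. Break-even units = R$5,933,300 ÷ R$142.43 = 41,657.66; break-even revenue = 41,657.66 × R$291.06 = R$12,124,877.47.
Current sales = 49,790 × R$291.06 = R$14,491,877.40.
Margin of safety = R$14,491,877.40 − R$12,124,877.47 = R$2,367,000.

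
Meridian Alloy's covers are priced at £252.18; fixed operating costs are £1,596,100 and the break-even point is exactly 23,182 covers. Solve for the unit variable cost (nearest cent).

£183.33

At break-even, FC = Q × (P − VC), so P − VC = £1,596,100 ÷ 23,182 = £68.8508.
Variable cost per unit = £252.18 − £68.8508 = £183.33.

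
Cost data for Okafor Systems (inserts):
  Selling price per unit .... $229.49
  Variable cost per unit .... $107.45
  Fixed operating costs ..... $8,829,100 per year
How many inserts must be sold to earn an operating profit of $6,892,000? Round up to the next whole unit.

128,820 inserts

Contribution margin per unit = $229.49 − $107.45 = $122.04.
Required volume = (fixed costs + target profit) ÷ CM = ($8,829,100 + $6,892,000) ÷ $122.04 = 128,819.24, so 128,820 inserts.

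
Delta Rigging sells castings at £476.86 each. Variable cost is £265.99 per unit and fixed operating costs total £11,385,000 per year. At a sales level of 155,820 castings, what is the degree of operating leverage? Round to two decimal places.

Contribution at this volume is 155,820 × £210.87 = £32,857,763.40.
Operating income = contribution − fixed costs = £32,857,763.40 − £11,385,000 = £21,472,763.40.
Degree of operating leverage = £32,857,763.40 / £21,472,763.40 = 1.5302.

1.53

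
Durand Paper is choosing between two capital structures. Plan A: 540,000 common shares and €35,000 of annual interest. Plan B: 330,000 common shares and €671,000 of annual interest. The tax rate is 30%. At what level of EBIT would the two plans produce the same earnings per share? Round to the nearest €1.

€1,670,429

Set EPS_A = EPS_B: (EBIT − €35,000)(1 − 0.30) ÷ 540,000 = (EBIT − €671,000)(1 − 0.30) ÷ 330,000.
The (1 − t) factor cancels: (EBIT − 35,000) × 330,000 = (EBIT − 671,000) × 540,000.
EBIT × (540,000 − 330,000) = 671,000 × 540,000 − 35,000 × 330,000 = 350,790,000,000, so EBIT = 350,790,000,000 ÷ 210,000 = 1,670,428.57.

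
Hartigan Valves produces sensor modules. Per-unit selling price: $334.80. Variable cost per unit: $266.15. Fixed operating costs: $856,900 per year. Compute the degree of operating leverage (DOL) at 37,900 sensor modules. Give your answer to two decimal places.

Contribution at this volume is 37,900 × $68.65 = $2,601,835.00.
EBIT = $2,601,835.00 − $856,900 = $1,744,935.00.
So DOL = total CM / EBIT = $2,601,835.00 / $1,744,935.00 = 1.4911.

1.49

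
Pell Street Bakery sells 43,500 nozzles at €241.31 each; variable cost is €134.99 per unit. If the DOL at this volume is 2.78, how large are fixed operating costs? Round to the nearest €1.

€2,961,280

Contribution at this volume is 43,500 × €106.32 = €4,624,920.00.
DOL = contribution / EBIT, so EBIT = €4,624,920.00 / 2.78 = €1,663,640.29.
And FC = contribution − EBIT = €4,624,920.00 − €1,663,640.29 = €2,961,280.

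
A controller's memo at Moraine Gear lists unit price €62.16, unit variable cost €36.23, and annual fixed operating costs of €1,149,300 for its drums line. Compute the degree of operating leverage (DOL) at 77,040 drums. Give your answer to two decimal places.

2.35

At 77,040 units, contribution = 77,040 × €25.93 = €1,997,647.20.
EBIT = €1,997,647.20 − €1,149,300 = €848,347.20.
So DOL = total CM / EBIT = €1,997,647.20 / €848,347.20 = 2.3548.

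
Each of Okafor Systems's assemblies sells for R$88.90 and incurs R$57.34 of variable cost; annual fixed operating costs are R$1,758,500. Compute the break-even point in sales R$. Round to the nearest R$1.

Contribution margin per unit = R$88.90 − R$57.34 = R$31.56, a CM ratio of R$31.56 ÷ R$88.90 = 0.3550.
Break-even revenue = fixed costs × price ÷ CM = R$1,758,500 × R$88.90 ÷ R$31.56 = R$4,953,443.

R$4,953,443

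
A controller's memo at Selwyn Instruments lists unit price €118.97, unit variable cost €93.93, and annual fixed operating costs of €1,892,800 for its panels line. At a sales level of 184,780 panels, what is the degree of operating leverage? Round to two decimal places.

At 184,780 units, contribution = 184,780 × €25.04 = €4,626,891.20.
EBIT = €4,626,891.20 − €1,892,800 = €2,734,091.20.
Degree of operating leverage = €4,626,891.20 / €2,734,091.20 = 1.6923.

1.69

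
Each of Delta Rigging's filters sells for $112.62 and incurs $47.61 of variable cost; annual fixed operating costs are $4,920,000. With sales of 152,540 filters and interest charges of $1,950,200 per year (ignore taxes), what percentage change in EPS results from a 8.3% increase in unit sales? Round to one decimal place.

+27.0%

At 152,540 units, contribution = 152,540 × $65.01 = $9,916,625.40.
Subtracting fixed costs: EBIT = $9,916,625.40 − $4,920,000 = $4,996,625.40.
After interest of $1,950,200.00, pre-tax earnings = $3,046,425.40.
DCL = total CM / (EBIT − I) = $9,916,625.40 / $3,046,425.40 = 3.2552.
%ΔEPS = DCL × %ΔSales = 3.2552 × +8.3% = +27.0%.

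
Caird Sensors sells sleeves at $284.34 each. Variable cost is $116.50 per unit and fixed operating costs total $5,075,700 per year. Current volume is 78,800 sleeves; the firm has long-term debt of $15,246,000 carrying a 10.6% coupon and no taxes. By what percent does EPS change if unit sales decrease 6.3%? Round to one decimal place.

-12.8%

Contribution at this volume is 78,800 × $167.84 = $13,225,792.00.
Operating income = contribution − fixed costs = $13,225,792.00 − $5,075,700 = $8,150,092.00.
Interest = $1,616,076.00, so EBIT − I = $6,534,016.00.
Degree of combined leverage = contribution ÷ (EBIT − I) = $13,225,792.00 ÷ $6,534,016.00 = 2.0241.
EPS therefore changes by 2.0241 × (-6.3%) = -12.8%.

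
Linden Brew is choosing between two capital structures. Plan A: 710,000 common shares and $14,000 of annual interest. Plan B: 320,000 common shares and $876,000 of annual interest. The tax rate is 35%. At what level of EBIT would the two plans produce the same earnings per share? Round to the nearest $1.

$1,583,282

At indifference, (EBIT − 14,000)(1 − t)/710,000 = (EBIT − 876,000)(1 − t)/320,000.
The (1 − t) factor cancels: (EBIT − 14,000) × 320,000 = (EBIT − 876,000) × 710,000.
Solving, EBIT = (876,000·710,000 − 14,000·320,000) / (710,000 − 320,000) = 617,480,000,000 / 390,000 = 1,583,282.05.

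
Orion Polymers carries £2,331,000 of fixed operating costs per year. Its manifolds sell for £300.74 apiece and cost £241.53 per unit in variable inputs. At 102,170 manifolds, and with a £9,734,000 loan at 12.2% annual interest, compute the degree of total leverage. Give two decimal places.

2.39

At 102,170 units, contribution = 102,170 × £59.21 = £6,049,485.70.
Operating income = contribution − fixed costs = £6,049,485.70 − £2,331,000 = £3,718,485.70. Interest = £1,187,548.00, so EBIT − I = £2,530,937.70.
DCL = contribution ÷ (EBIT − I) = £6,049,485.70 ÷ £2,530,937.70 = 2.3902.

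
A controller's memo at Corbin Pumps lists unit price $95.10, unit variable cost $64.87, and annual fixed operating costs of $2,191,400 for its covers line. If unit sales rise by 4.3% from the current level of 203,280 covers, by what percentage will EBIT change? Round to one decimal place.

+6.7%

At 203,280 units, contribution = 203,280 × $30.23 = $6,145,154.40.
EBIT = $6,145,154.40 − $2,191,400 = $3,953,754.40.
So DOL = total CM / EBIT = $6,145,154.40 / $3,953,754.40 = 1.5543.
So EBIT moves 1.5543 × (+4.3%) = +6.7%.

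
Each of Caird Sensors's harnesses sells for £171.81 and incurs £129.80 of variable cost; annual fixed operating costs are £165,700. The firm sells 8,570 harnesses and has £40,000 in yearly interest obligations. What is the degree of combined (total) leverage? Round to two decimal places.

2.33

Contribution at this volume is 8,570 × £42.01 = £360,025.70.
Subtracting fixed costs: EBIT = £360,025.70 − £165,700 = £194,325.70. Interest = £40,000.00, so EBIT − I = £154,325.70.
DCL = contribution ÷ (EBIT − I) = £360,025.70 ÷ £154,325.70 = 2.3329.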